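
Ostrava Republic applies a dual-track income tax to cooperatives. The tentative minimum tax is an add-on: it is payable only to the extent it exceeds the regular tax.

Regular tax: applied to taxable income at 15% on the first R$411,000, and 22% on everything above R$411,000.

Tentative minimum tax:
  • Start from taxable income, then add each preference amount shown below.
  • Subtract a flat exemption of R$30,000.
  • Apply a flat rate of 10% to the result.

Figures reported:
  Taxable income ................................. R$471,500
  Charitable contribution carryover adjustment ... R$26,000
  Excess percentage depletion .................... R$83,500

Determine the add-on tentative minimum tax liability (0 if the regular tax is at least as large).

R$0

Tentative minimum tax:
  Adjusted income: R$471,500 + R$26,000 + R$83,500 = R$581,000
  Less exemption R$30,000 → base R$551,000
  R$551,000 × 10% = R$55,100

Regular tax:
  R$411,000 × 15% = R$61,650
  R$60,500 × 22% = R$13,310
  → R$74,960

R$55,100 ≤ R$74,960, so no add-on is due.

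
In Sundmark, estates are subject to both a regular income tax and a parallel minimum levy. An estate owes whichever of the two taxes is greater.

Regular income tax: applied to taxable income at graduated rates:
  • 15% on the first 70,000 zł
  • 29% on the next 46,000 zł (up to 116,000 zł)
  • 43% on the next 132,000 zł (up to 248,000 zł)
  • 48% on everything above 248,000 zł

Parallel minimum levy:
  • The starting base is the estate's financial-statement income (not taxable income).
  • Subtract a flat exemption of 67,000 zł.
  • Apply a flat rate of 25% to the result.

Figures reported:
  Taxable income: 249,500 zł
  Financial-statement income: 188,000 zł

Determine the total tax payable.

Regular income tax:
  70,000 zł × 15% = 10,500 zł
  46,000 zł × 29% = 13,340 zł
  132,000 zł × 43% = 56,760 zł
  1,500 zł × 48% = 720 zł
  → 81,320 zł

Parallel minimum levy:
  Base (financial-statement income): 188,000 zł
  Less exemption 67,000 zł → base 121,000 zł
  121,000 zł × 25% = 30,250 zł

81,320 zł > 30,250 zł, so the regular income tax governs.

81,320 zł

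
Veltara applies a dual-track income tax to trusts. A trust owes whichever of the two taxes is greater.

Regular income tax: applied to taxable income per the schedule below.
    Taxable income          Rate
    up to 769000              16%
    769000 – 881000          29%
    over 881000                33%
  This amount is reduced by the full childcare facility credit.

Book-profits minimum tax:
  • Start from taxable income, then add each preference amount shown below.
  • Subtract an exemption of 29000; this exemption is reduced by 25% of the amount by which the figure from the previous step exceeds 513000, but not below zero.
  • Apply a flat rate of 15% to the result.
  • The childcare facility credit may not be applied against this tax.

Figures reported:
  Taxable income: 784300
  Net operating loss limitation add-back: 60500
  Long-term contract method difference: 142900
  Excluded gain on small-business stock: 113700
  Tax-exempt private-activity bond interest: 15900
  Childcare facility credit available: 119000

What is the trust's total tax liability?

Regular income tax:
  769000 × 16% = 123040
  15300 × 29% = 4437
  → 127477
  Less childcare facility credit 119000 → 8477

Book-profits minimum tax:
  Adjusted income: 784300 + 60500 + 142900 + 113700 + 15900 = 1117300
  Exemption: 25% × (1117300 − 513000) = 151075 ≥ 29000, so the exemption is fully phased out
  Base: 1117300 − 0 = 1117300
  1117300 × 15% = 167595

167595 > 8477, so the book-profits minimum tax is the binding amount.

167595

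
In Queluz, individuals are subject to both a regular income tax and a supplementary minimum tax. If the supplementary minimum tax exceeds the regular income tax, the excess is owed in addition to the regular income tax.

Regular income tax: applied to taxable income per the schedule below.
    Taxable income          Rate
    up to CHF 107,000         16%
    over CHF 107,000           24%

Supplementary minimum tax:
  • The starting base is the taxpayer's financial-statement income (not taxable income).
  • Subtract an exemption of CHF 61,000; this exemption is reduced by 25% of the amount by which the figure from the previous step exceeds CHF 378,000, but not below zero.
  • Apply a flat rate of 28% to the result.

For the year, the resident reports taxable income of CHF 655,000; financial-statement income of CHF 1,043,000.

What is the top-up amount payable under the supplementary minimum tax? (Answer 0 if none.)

Regular income tax:
  CHF 107,000 × 16% = CHF 17,120
  CHF 548,000 × 24% = CHF 131,520
  → CHF 148,640

Supplementary minimum tax:
  Base (financial-statement income): CHF 1,043,000
  Exemption: 25% × (CHF 1,043,000 − CHF 378,000) = CHF 166,250 ≥ CHF 61,000, so the exemption is fully phased out
  Base: CHF 1,043,000 − CHF 0 = CHF 1,043,000
  CHF 1,043,000 × 28% = CHF 292,040

Excess of supplementary minimum tax over regular income tax: CHF 292,040 − CHF 148,640 = CHF 143,400.

CHF 143,400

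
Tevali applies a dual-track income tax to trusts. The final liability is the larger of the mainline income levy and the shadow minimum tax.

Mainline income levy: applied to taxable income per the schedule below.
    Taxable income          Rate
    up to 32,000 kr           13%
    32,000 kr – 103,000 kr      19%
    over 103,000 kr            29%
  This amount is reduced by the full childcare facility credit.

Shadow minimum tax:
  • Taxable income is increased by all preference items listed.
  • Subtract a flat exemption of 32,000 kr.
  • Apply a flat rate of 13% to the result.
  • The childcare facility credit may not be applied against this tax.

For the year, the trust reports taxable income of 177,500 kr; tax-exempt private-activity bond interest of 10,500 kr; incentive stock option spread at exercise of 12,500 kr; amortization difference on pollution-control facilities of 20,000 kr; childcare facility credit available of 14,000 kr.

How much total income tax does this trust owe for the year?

Shadow minimum tax:
  Adjusted income: 177,500 kr + 10,500 kr + 12,500 kr + 20,000 kr = 220,500 kr
  Less exemption 32,000 kr → base 188,500 kr
  188,500 kr × 13% = 24,505 kr

Mainline income levy:
  32,000 kr × 13% = 4,160 kr
  71,000 kr × 19% = 13,490 kr
  74,500 kr × 29% = 21,605 kr
  → 39,255 kr
  Less childcare facility credit 14,000 kr → 25,255 kr

25,255 kr > 24,505 kr, so the mainline income levy governs.

25,255 kr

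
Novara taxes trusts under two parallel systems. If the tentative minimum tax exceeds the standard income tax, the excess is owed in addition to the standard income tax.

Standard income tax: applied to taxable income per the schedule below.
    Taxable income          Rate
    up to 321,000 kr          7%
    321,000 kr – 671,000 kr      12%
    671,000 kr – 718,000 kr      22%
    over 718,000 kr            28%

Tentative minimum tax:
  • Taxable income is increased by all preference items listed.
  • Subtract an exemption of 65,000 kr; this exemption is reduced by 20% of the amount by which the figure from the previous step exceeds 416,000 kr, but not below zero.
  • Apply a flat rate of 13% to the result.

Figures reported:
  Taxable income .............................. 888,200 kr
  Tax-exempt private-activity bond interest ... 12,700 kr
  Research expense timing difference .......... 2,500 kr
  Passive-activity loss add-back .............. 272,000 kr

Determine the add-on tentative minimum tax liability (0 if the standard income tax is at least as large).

30,336 kr

Standard income tax:
  321,000 kr × 7% = 22,470 kr
  350,000 kr × 12% = 42,000 kr
  47,000 kr × 22% = 10,340 kr
  170,200 kr × 28% = 47,656 kr
  → 122,466 kr

Tentative minimum tax:
  Adjusted income: 888,200 kr + 12,700 kr + 2,500 kr + 272,000 kr = 1,175,400 kr
  Exemption: 20% × (1,175,400 kr − 416,000 kr) = 151,880 kr ≥ 65,000 kr, so the exemption is fully phased out
  Base: 1,175,400 kr − 0 kr = 1,175,400 kr
  1,175,400 kr × 13% = 152,802 kr

Excess of tentative minimum tax over standard income tax: 152,802 kr − 122,466 kr = 30,336 kr.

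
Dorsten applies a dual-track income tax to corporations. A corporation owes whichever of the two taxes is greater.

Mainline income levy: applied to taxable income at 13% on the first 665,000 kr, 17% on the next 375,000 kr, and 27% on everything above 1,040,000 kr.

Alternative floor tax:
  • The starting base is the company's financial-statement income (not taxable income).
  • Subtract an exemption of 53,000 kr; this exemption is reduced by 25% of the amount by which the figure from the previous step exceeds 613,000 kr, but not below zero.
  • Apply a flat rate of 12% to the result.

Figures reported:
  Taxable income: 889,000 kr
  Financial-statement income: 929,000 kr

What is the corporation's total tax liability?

Alternative floor tax:
  Base (financial-statement income): 929,000 kr
  Exemption: 25% × (929,000 kr − 613,000 kr) = 79,000 kr ≥ 53,000 kr, so the exemption is fully phased out
  Base: 929,000 kr − 0 kr = 929,000 kr
  929,000 kr × 12% = 111,480 kr

Mainline income levy:
  665,000 kr × 13% = 86,450 kr
  224,000 kr × 17% = 38,080 kr
  → 124,530 kr

124,530 kr > 111,480 kr, so the mainline income levy governs.

124,530 kr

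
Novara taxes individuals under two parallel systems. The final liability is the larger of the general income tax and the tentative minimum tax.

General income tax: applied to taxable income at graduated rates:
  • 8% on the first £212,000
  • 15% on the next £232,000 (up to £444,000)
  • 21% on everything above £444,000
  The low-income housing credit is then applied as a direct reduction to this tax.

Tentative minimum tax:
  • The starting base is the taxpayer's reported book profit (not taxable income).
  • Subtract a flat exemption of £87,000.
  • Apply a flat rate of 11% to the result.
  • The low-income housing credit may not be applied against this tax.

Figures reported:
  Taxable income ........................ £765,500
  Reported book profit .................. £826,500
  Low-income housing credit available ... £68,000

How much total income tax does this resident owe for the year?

General income tax:
  £212,000 × 8% = £16,960
  £232,000 × 15% = £34,800
  £321,500 × 21% = £67,515
  → £119,275
  Less low-income housing credit £68,000 → £51,275

Tentative minimum tax:
  Base (reported book profit): £826,500
  Less exemption £87,000 → base £739,500
  £739,500 × 11% = £81,345

£81,345 > £51,275, so the tentative minimum tax is the binding amount.

£81,345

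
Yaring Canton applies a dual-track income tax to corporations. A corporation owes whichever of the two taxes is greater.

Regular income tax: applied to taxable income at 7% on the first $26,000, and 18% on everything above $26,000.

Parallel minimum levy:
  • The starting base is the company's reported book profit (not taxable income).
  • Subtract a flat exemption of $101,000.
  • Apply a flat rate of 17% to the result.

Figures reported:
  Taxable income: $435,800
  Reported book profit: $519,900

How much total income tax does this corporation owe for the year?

$75,584

Regular income tax:
  $26,000 × 7% = $1,820
  $409,800 × 18% = $73,764
  → $75,584

Parallel minimum levy:
  Base (reported book profit): $519,900
  Less exemption $101,000 → base $418,900
  $418,900 × 17% = $71,213

$75,584 > $71,213, so the regular income tax governs.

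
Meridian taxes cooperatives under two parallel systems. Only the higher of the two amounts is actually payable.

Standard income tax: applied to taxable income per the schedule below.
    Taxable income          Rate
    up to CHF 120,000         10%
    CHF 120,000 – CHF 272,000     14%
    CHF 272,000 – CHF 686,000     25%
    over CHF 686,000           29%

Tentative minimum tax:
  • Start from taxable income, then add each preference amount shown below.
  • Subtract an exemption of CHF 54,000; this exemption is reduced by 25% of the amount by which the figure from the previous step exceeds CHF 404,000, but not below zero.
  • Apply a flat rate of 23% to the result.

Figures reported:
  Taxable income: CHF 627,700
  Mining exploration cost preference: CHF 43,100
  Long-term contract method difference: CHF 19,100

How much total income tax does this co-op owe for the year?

Standard income tax:
  CHF 120,000 × 10% = CHF 12,000
  CHF 152,000 × 14% = CHF 21,280
  CHF 355,700 × 25% = CHF 88,925
  → CHF 122,205

Tentative minimum tax:
  Adjusted income: CHF 627,700 + CHF 43,100 + CHF 19,100 = CHF 689,900
  Exemption: 25% × (CHF 689,900 − CHF 404,000) = CHF 71,475 ≥ CHF 54,000, so the exemption is fully phased out
  Base: CHF 689,900 − CHF 0 = CHF 689,900
  CHF 689,900 × 23% = CHF 158,677

CHF 158,677 > CHF 122,205, so the tentative minimum tax is the binding amount.

CHF 158,677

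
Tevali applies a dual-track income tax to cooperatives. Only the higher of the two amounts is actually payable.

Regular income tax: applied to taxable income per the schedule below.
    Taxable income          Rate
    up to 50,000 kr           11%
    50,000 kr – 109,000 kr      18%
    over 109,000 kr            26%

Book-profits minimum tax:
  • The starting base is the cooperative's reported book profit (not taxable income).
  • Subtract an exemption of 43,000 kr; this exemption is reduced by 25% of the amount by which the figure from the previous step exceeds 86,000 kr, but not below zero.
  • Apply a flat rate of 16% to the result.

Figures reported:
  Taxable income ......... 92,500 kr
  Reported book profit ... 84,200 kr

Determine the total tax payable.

Regular income tax:
  50,000 kr × 11% = 5,500 kr
  42,500 kr × 18% = 7,650 kr
  → 13,150 kr

Book-profits minimum tax:
  Base (reported book profit): 84,200 kr
  Exemption: 84,200 kr ≤ 86,000 kr, so full 43,000 kr applies
  Base: 84,200 kr − 43,000 kr = 41,200 kr
  41,200 kr × 16% = 6,592 kr

13,150 kr > 6,592 kr, so the regular income tax governs.

13,150 kr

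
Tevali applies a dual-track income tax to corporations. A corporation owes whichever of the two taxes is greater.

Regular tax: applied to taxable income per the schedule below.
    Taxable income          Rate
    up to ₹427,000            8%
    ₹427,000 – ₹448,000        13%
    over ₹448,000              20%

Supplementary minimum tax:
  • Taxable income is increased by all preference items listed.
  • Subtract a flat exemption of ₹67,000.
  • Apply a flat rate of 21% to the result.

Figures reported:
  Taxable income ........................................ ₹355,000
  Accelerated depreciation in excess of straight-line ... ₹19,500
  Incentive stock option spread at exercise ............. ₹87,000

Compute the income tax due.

₹82,845

Supplementary minimum tax:
  Adjusted income: ₹355,000 + ₹19,500 + ₹87,000 = ₹461,500
  Less exemption ₹67,000 → base ₹394,500
  ₹394,500 × 21% = ₹82,845

Regular tax:
  ₹355,000 × 8% = ₹28,400

₹82,845 > ₹28,400, so the supplementary minimum tax is the binding amount.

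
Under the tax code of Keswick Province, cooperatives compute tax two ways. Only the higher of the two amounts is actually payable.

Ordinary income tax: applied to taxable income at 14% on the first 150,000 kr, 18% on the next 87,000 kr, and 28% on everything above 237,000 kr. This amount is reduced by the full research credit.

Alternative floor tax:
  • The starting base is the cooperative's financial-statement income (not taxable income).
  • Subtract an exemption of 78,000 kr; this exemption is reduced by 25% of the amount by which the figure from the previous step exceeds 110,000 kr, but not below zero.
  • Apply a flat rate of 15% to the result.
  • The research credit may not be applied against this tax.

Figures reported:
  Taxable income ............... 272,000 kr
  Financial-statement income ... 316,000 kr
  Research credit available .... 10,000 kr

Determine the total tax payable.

43,425 kr

Ordinary income tax:
  150,000 kr × 14% = 21,000 kr
  87,000 kr × 18% = 15,660 kr
  35,000 kr × 28% = 9,800 kr
  → 46,460 kr
  Less research credit 10,000 kr → 36,460 kr

Alternative floor tax:
  Base (financial-statement income): 316,000 kr
  Exemption: 78,000 kr − 25% × (316,000 kr − 110,000 kr) = 78,000 kr − 51,500 kr = 26,500 kr
  Base: 316,000 kr − 26,500 kr = 289,500 kr
  289,500 kr × 15% = 43,425 kr

43,425 kr > 36,460 kr, so the alternative floor tax is the binding amount.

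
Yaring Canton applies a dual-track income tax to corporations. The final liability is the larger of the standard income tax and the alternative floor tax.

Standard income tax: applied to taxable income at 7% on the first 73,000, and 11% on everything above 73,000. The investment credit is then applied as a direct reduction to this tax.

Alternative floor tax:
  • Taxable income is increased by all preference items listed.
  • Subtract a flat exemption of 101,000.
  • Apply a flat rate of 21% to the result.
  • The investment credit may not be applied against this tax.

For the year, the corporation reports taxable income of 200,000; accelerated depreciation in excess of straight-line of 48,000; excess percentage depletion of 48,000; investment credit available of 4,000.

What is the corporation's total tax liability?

Standard income tax:
  73,000 × 7% = 5,110
  127,000 × 11% = 13,970
  → 19,080
  Less investment credit 4,000 → 15,080

Alternative floor tax:
  Adjusted income: 200,000 + 48,000 + 48,000 = 296,000
  Less exemption 101,000 → base 195,000
  195,000 × 21% = 40,950

40,950 > 15,080, so the alternative floor tax is the binding amount.

40,950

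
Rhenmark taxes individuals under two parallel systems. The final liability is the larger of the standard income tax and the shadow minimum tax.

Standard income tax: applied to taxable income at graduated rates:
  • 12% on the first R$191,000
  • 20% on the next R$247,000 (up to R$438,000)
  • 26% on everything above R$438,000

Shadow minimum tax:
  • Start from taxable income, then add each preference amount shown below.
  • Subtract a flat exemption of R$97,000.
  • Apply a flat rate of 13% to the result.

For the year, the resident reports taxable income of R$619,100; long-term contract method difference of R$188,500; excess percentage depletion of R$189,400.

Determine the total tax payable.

Standard income tax:
  R$191,000 × 12% = R$22,920
  R$247,000 × 20% = R$49,400
  R$181,100 × 26% = R$47,086
  → R$119,406

Shadow minimum tax:
  Adjusted income: R$619,100 + R$188,500 + R$189,400 = R$997,000
  Less exemption R$97,000 → base R$900,000
  R$900,000 × 13% = R$117,000

R$119,406 > R$117,000, so the standard income tax governs.

R$119,406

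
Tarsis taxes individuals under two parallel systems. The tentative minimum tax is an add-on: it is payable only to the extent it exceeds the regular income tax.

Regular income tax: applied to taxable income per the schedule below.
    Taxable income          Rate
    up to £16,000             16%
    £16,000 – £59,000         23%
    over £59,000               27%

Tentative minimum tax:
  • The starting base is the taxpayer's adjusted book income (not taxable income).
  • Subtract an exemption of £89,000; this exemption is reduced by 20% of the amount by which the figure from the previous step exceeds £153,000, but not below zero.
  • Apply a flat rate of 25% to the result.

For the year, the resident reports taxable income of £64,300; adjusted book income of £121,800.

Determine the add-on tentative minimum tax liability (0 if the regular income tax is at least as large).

£0

Tentative minimum tax:
  Base (adjusted book income): £121,800
  Exemption: £121,800 ≤ £153,000, so full £89,000 applies
  Base: £121,800 − £89,000 = £32,800
  £32,800 × 25% = £8,200

Regular income tax:
  £16,000 × 16% = £2,560
  £43,000 × 23% = £9,890
  £5,300 × 27% = £1,431
  → £13,881

£8,200 ≤ £13,881, so no add-on is due.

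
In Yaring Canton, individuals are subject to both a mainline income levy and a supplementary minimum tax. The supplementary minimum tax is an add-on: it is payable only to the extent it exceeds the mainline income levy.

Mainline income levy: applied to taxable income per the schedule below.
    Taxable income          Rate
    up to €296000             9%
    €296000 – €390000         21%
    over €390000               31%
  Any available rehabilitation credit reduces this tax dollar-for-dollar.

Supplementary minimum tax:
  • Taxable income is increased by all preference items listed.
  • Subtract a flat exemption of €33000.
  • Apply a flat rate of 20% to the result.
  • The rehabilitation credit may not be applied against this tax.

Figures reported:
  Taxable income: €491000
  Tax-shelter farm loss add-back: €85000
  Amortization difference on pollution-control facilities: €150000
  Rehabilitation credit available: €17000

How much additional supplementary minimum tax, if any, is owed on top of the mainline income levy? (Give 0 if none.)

Supplementary minimum tax:
  Adjusted income: €491000 + €85000 + €150000 = €726000
  Less exemption €33000 → base €693000
  €693000 × 20% = €138600

Mainline income levy:
  €296000 × 9% = €26640
  €94000 × 21% = €19740
  €101000 × 31% = €31310
  → €77690
  Less rehabilitation credit €17000 → €60690

Excess of supplementary minimum tax over mainline income levy: €138600 − €60690 = €77910.

€77910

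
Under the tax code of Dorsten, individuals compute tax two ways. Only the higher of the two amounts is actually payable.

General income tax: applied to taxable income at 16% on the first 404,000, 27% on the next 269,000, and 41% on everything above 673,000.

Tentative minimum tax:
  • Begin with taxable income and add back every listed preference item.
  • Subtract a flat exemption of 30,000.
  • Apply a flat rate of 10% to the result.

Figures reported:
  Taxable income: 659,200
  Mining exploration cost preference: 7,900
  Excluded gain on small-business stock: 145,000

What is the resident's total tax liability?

Tentative minimum tax:
  Adjusted income: 659,200 + 7,900 + 145,000 = 812,100
  Less exemption 30,000 → base 782,100
  782,100 × 10% = 78,210

General income tax:
  404,000 × 16% = 64,640
  255,200 × 27% = 68,904
  → 133,544

133,544 > 78,210, so the general income tax governs.

133,544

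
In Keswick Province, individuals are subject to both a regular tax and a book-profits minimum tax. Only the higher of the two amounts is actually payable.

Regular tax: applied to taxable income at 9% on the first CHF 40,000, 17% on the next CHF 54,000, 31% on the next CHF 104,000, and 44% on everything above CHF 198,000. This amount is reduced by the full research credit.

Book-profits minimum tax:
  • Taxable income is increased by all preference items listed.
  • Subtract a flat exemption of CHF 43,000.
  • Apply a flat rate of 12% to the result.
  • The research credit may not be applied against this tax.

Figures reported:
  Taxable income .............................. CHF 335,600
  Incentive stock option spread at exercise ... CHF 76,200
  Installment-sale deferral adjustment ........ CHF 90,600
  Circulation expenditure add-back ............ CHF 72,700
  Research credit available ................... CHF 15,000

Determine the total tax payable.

CHF 90,564

Regular tax:
  CHF 40,000 × 9% = CHF 3,600
  CHF 54,000 × 17% = CHF 9,180
  CHF 104,000 × 31% = CHF 32,240
  CHF 137,600 × 44% = CHF 60,544
  → CHF 105,564
  Less research credit CHF 15,000 → CHF 90,564

Book-profits minimum tax:
  Adjusted income: CHF 335,600 + CHF 76,200 + CHF 90,600 + CHF 72,700 = CHF 575,100
  Less exemption CHF 43,000 → base CHF 532,100
  CHF 532,100 × 12% = CHF 63,852

CHF 90,564 > CHF 63,852, so the regular tax governs.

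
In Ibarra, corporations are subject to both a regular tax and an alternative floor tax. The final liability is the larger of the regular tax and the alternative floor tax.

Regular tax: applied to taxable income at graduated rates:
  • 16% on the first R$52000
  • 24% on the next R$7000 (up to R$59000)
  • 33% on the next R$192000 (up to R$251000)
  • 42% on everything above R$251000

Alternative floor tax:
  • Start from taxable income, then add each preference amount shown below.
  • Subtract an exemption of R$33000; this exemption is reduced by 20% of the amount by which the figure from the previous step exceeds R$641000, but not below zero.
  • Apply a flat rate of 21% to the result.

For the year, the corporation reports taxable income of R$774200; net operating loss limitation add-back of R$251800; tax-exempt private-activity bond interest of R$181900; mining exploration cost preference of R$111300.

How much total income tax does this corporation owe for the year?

Regular tax:
  R$52000 × 16% = R$8320
  R$7000 × 24% = R$1680
  R$192000 × 33% = R$63360
  R$523200 × 42% = R$219744
  → R$293104

Alternative floor tax:
  Adjusted income: R$774200 + R$251800 + R$181900 + R$111300 = R$1319200
  Exemption: 20% × (R$1319200 − R$641000) = R$135640 ≥ R$33000, so the exemption is fully phased out
  Base: R$1319200 − R$0 = R$1319200
  R$1319200 × 21% = R$277032

R$293104 > R$277032, so the regular tax governs.

R$293104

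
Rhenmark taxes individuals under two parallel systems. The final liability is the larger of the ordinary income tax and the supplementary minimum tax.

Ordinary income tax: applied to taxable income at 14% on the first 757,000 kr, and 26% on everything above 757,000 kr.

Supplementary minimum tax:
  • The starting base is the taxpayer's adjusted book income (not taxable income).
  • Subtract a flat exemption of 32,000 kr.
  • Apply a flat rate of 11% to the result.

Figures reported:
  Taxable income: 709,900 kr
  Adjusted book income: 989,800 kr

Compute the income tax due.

Ordinary income tax:
  709,900 kr × 14% = 99,386 kr

Supplementary minimum tax:
  Base (adjusted book income): 989,800 kr
  Less exemption 32,000 kr → base 957,800 kr
  957,800 kr × 11% = 105,358 kr

105,358 kr > 99,386 kr, so the supplementary minimum tax is the binding amount.

105,358 kr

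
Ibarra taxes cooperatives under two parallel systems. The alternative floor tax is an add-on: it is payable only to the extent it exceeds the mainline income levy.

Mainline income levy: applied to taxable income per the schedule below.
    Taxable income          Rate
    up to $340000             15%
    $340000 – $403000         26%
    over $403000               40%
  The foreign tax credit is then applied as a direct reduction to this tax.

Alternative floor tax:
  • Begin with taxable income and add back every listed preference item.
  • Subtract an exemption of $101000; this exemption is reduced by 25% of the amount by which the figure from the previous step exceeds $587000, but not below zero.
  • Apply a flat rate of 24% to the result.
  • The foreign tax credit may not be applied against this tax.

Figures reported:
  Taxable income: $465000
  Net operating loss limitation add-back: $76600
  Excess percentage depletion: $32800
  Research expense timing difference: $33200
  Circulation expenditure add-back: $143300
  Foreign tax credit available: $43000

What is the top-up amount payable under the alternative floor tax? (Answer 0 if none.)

Mainline income levy:
  $340000 × 15% = $51000
  $63000 × 26% = $16380
  $62000 × 40% = $24800
  → $92180
  Less foreign tax credit $43000 → $49180

Alternative floor tax:
  Adjusted income: $465000 + $76600 + $32800 + $33200 + $143300 = $750900
  Exemption: $101000 − 25% × ($750900 − $587000) = $101000 − $40975 = $60025
  Base: $750900 − $60025 = $690875
  $690875 × 24% = $165810

Excess of alternative floor tax over mainline income levy: $165810 − $49180 = $116630.

$116630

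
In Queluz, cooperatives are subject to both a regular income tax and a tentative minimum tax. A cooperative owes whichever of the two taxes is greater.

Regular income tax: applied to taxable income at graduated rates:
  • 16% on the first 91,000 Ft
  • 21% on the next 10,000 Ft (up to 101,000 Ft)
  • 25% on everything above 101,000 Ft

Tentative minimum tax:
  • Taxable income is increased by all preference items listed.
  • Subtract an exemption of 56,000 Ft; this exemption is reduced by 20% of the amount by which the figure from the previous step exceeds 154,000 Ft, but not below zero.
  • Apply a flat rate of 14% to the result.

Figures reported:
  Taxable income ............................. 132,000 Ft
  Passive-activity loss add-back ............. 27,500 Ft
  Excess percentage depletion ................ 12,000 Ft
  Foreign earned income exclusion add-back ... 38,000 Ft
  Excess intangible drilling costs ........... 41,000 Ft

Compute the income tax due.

Regular income tax:
  91,000 Ft × 16% = 14,560 Ft
  10,000 Ft × 21% = 2,100 Ft
  31,000 Ft × 25% = 7,750 Ft
  → 24,410 Ft

Tentative minimum tax:
  Adjusted income: 132,000 Ft + 27,500 Ft + 12,000 Ft + 38,000 Ft + 41,000 Ft = 250,500 Ft
  Exemption: 56,000 Ft − 20% × (250,500 Ft − 154,000 Ft) = 56,000 Ft − 19,300 Ft = 36,700 Ft
  Base: 250,500 Ft − 36,700 Ft = 213,800 Ft
  213,800 Ft × 14% = 29,932 Ft

29,932 Ft > 24,410 Ft, so the tentative minimum tax is the binding amount.

29,932 Ft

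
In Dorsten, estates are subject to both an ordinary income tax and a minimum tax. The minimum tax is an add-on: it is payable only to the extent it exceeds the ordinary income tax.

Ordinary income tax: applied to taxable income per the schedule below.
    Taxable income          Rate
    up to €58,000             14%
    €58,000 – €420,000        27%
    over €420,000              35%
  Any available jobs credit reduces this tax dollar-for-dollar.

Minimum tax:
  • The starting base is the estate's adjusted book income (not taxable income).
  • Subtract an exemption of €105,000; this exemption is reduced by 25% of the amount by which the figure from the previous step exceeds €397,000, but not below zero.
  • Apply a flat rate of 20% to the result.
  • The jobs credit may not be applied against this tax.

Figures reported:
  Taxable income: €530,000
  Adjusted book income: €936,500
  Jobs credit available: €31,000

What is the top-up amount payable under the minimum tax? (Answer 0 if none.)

€73,940

Ordinary income tax:
  €58,000 × 14% = €8,120
  €362,000 × 27% = €97,740
  €110,000 × 35% = €38,500
  → €144,360
  Less jobs credit €31,000 → €113,360

Minimum tax:
  Base (adjusted book income): €936,500
  Exemption: 25% × (€936,500 − €397,000) = €134,875 ≥ €105,000, so the exemption is fully phased out
  Base: €936,500 − €0 = €936,500
  €936,500 × 20% = €187,300

Excess of minimum tax over ordinary income tax: €187,300 − €113,360 = €73,940.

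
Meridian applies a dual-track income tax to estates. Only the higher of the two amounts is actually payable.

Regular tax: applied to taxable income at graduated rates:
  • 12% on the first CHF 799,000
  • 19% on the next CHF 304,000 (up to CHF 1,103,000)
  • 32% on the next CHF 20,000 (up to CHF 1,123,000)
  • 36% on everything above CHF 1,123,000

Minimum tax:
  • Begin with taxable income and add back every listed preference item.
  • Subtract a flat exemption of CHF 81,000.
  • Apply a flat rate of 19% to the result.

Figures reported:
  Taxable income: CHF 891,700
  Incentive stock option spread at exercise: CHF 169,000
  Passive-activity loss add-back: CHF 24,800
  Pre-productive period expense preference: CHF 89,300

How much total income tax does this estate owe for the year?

Regular tax:
  CHF 799,000 × 12% = CHF 95,880
  CHF 92,700 × 19% = CHF 17,613
  → CHF 113,493

Minimum tax:
  Adjusted income: CHF 891,700 + CHF 169,000 + CHF 24,800 + CHF 89,300 = CHF 1,174,800
  Less exemption CHF 81,000 → base CHF 1,093,800
  CHF 1,093,800 × 19% = CHF 207,822

CHF 207,822 > CHF 113,493, so the minimum tax is the binding amount.

CHF 207,822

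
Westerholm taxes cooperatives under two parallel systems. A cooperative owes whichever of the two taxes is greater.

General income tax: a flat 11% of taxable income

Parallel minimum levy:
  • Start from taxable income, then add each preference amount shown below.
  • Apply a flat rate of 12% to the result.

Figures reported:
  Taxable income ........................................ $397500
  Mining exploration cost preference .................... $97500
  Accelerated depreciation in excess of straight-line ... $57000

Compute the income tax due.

General income tax:
  $397500 × 11% = $43725

Parallel minimum levy:
  Adjusted income: $397500 + $97500 + $57000 = $552000
  $552000 × 12% = $66240

$66240 > $43725, so the parallel minimum levy is the binding amount.

$66240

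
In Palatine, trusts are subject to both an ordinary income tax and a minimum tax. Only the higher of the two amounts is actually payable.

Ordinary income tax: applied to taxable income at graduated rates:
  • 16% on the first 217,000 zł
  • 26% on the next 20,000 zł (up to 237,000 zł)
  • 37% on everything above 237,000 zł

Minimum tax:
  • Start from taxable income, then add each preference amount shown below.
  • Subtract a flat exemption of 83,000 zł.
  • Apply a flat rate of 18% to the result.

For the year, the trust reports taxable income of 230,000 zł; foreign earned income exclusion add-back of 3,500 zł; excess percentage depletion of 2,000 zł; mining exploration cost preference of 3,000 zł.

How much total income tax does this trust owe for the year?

38,100 zł

Minimum tax:
  Adjusted income: 230,000 zł + 3,500 zł + 2,000 zł + 3,000 zł = 238,500 zł
  Less exemption 83,000 zł → base 155,500 zł
  155,500 zł × 18% = 27,990 zł

Ordinary income tax:
  217,000 zł × 16% = 34,720 zł
  13,000 zł × 26% = 3,380 zł
  → 38,100 zł

38,100 zł > 27,990 zł, so the ordinary income tax governs.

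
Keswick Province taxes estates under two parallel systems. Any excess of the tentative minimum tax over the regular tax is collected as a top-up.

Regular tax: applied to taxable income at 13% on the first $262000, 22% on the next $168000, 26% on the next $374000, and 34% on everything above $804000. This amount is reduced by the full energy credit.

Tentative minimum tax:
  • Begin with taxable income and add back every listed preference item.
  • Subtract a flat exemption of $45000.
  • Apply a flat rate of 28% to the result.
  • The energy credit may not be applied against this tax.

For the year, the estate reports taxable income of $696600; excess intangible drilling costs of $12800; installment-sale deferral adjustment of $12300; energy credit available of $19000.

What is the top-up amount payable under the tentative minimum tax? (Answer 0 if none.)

$68140

Regular tax:
  $262000 × 13% = $34060
  $168000 × 22% = $36960
  $266600 × 26% = $69316
  → $140336
  Less energy credit $19000 → $121336

Tentative minimum tax:
  Adjusted income: $696600 + $12800 + $12300 = $721700
  Less exemption $45000 → base $676700
  $676700 × 28% = $189476

Excess of tentative minimum tax over regular tax: $189476 − $121336 = $68140.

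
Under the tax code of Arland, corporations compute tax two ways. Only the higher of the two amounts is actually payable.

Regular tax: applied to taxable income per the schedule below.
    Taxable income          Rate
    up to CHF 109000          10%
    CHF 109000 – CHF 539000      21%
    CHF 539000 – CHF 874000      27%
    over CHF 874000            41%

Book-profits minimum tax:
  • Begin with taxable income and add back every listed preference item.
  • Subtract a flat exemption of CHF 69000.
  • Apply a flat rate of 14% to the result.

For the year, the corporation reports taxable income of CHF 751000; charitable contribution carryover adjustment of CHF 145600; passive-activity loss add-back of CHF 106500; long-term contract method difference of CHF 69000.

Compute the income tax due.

CHF 158440

Book-profits minimum tax:
  Adjusted income: CHF 751000 + CHF 145600 + CHF 106500 + CHF 69000 = CHF 1072100
  Less exemption CHF 69000 → base CHF 1003100
  CHF 1003100 × 14% = CHF 140434

Regular tax:
  CHF 109000 × 10% = CHF 10900
  CHF 430000 × 21% = CHF 90300
  CHF 212000 × 27% = CHF 57240
  → CHF 158440

CHF 158440 > CHF 140434, so the regular tax governs.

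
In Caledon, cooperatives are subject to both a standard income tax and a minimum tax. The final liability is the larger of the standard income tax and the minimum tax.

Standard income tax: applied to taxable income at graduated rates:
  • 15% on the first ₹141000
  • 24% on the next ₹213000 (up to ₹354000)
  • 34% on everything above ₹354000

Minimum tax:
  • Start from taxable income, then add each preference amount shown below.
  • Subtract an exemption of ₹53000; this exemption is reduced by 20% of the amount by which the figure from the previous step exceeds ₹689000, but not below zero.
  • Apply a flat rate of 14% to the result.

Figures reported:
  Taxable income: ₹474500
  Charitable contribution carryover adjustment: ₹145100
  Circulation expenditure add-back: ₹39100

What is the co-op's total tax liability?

₹113240

Standard income tax:
  ₹141000 × 15% = ₹21150
  ₹213000 × 24% = ₹51120
  ₹120500 × 34% = ₹40970
  → ₹113240

Minimum tax:
  Adjusted income: ₹474500 + ₹145100 + ₹39100 = ₹658700
  Exemption: ₹658700 ≤ ₹689000, so full ₹53000 applies
  Base: ₹658700 − ₹53000 = ₹605700
  ₹605700 × 14% = ₹84798

₹113240 > ₹84798, so the standard income tax governs.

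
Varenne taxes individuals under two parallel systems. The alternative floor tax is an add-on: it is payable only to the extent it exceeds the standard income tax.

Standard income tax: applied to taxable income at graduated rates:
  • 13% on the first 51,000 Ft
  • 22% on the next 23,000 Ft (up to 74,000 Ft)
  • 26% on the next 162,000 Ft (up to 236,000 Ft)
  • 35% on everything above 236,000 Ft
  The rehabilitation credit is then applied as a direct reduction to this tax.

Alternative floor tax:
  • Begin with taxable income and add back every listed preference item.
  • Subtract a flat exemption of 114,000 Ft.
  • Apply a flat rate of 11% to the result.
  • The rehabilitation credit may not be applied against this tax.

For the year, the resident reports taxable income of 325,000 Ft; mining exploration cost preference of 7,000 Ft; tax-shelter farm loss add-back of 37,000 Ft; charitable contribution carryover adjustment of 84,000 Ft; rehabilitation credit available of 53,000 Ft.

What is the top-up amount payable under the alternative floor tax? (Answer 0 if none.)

Alternative floor tax:
  Adjusted income: 325,000 Ft + 7,000 Ft + 37,000 Ft + 84,000 Ft = 453,000 Ft
  Less exemption 114,000 Ft → base 339,000 Ft
  339,000 Ft × 11% = 37,290 Ft

Standard income tax:
  51,000 Ft × 13% = 6,630 Ft
  23,000 Ft × 22% = 5,060 Ft
  162,000 Ft × 26% = 42,120 Ft
  89,000 Ft × 35% = 31,150 Ft
  → 84,960 Ft
  Less rehabilitation credit 53,000 Ft → 31,960 Ft

Excess of alternative floor tax over standard income tax: 37,290 Ft − 31,960 Ft = 5,330 Ft.

5,330 Ft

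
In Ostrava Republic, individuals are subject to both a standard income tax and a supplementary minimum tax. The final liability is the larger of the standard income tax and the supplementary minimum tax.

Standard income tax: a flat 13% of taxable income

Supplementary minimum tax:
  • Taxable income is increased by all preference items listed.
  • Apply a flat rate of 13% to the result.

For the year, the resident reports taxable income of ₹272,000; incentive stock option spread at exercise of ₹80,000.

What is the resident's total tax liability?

₹45,760

Standard income tax:
  ₹272,000 × 13% = ₹35,360

Supplementary minimum tax:
  Adjusted income: ₹272,000 + ₹80,000 = ₹352,000
  ₹352,000 × 13% = ₹45,760

₹45,760 > ₹35,360, so the supplementary minimum tax is the binding amount.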